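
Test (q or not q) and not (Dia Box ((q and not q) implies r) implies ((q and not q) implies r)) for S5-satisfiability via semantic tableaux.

1. (q or not q) and not (Dia Box ((q and not q) implies r) implies ((q and not q) implies r)), u
2. q or not q, u
3. not (Dia Box ((q and not q) implies r) implies ((q and not q) implies r)), u
4. Dia Box ((q and not q) implies r), u
5. not ((q and not q) implies r), u
6. q and not q, u
7. not r, u
8. q, u
9. not q, u
Accessibility: uRu
Branch closes: q and not q both at u.
(One branch shown.) All branches close.

Unsatisfiable (every branch closes)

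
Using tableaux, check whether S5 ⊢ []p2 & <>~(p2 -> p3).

Invalid (countermodel exists)

Tableau for the negation ~([]p2 & <>~(p2 -> p3)):
1. ~([]p2 & <>~(p2 -> p3)), u
2. ~<>~(p2 -> p3), u
3. p2 -> p3, u
4. p3, u
Accessibility: uRu
The negation has an open branch (countermodel exists).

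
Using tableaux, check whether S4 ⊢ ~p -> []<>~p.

No, not valid

Tableau for the negation ~(~p -> []<>~p):
1. ~(~p -> []<>~p), w0
2. ~p, w0
3. ~[]<>~p, w0
4. ~<>~p, w1
5. p, w1
Accessibility: w0Rw0, w0Rw1, w1Rw1
The negation has an open branch (countermodel exists).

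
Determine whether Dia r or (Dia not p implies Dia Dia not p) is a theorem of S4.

Tableau for the negation not (Dia r or (Dia not p implies Dia Dia not p)):
1. not (Dia r or (Dia not p implies Dia Dia not p)), u
2. not Dia r, u   [neg-or-rule on 1]
3. not (Dia not p implies Dia Dia not p), u   [neg-or-rule on 1]
4. Dia not p, u   [neg-implies-rule on 3]
5. not Dia Dia not p, u   [neg-implies-rule on 3]
6. not r, u   [neg-Dia-rule on 2 via uRu]
7. not Dia not p, u   [neg-Dia-rule on 5 via uRu]
8. p, u   [neg-Dia-rule on 7 via uRu]
9. not p, v   [Dia-rule on 4: fresh world v, uRv]
10. not r, v   [neg-Dia-rule on 2 via uRv]
11. not Dia not p, v   [neg-Dia-rule on 5 via uRv]
12. p, v   [neg-Dia-rule on 7 via uRv]
Accessibility: uRu, uRv, vRv
Branch closes: p and not p both at v.
All branches of the negation close; one closing branch shown above.

Yes, valid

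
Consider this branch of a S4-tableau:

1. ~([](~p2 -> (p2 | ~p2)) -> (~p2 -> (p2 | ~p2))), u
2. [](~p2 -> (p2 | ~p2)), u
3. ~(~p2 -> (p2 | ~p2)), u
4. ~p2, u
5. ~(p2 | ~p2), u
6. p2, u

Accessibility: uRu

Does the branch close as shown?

Closed

Both p2 and ~p2 appear at u.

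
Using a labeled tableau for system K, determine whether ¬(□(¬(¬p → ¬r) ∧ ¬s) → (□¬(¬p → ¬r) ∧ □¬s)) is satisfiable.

1. ¬(□(¬(¬p → ¬r) ∧ ¬s) → (□¬(¬p → ¬r) ∧ □¬s)), u
2. □(¬(¬p → ¬r) ∧ ¬s), u
3. ¬(□¬(¬p → ¬r) ∧ □¬s), u
4. ¬□¬(¬p → ¬r), u
5. ¬p → ¬r, v
6. ¬(¬p → ¬r) ∧ ¬s, v
7. ¬(¬p → ¬r), v
8. ¬s, v
9. ¬p, v
10. r, v
11. ¬r, v
Accessibility: uRv
Branch closes: r and ¬r both at v.
All branches of the tableau close; one closing branch shown above.

Unsatisfiable (every branch closes)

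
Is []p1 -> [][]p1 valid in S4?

Tableau for the negation ~([]p1 -> [][]p1):
1. ~([]p1 -> [][]p1), w0
2. []p1, w0
3. ~[][]p1, w0
4. p1, w0
5. ~[]p1, w1
6. p1, w1
7. ~p1, w2
8. p1, w2
Accessibility: w0Rw0, w0Rw1, w0Rw2, w1Rw1, w1Rw2, w2Rw2
Branch closes: p1 and ~p1 both at w2.
All branches of the negation close; one closing branch shown above.

Yes, valid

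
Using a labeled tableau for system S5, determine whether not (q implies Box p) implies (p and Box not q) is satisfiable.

Satisfiable (open branch found)

1. not (q implies Box p) implies (p and Box not q), 0
2. p and Box not q, 0
3. p, 0
4. Box not q, 0
5. not q, 0
Accessibility: 0R0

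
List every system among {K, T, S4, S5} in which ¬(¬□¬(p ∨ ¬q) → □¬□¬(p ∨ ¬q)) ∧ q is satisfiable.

K, T, S4

S5-tableau for the formula:
1. ¬(¬□¬(p ∨ ¬q) → □¬□¬(p ∨ ¬q)) ∧ q, 0
2. ¬(¬□¬(p ∨ ¬q) → □¬□¬(p ∨ ¬q)), 0
3. q, 0
4. ¬□¬(p ∨ ¬q), 0
5. ¬□¬□¬(p ∨ ¬q), 0
6. p ∨ ¬q, 1
7. ¬q, 1
8. □¬(p ∨ ¬q), 2
9. ¬(p ∨ ¬q), 0
10. ¬p, 0
11. ¬(p ∨ ¬q), 1
12. ¬p, 1
13. q, 1
Accessibility: 0R0, 0R1, 0R2, 1R0, 1R1, 1R2, 2R0, 2R1, 2R2
Branch closes: q and ¬q both at 1.
Every branch closes (one shown): unsatisfiable in S5.
S4-tableau for the formula:
1. ¬(¬□¬(p ∨ ¬q) → □¬□¬(p ∨ ¬q)) ∧ q, 0
2. ¬(¬□¬(p ∨ ¬q) → □¬□¬(p ∨ ¬q)), 0
3. q, 0
4. ¬□¬(p ∨ ¬q), 0
5. ¬□¬□¬(p ∨ ¬q), 0
6. p ∨ ¬q, 1
7. ¬q, 1
8. □¬(p ∨ ¬q), 2
9. ¬(p ∨ ¬q), 2
10. ¬p, 2
11. q, 2
Accessibility: 0R0, 0R1, 0R2, 1R1, 2R2
Complete open branch: satisfiable in S4, hence also in K, T (this S4-model is also a K-model and a T-model).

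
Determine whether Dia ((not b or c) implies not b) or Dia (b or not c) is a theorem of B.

Valid in B

Tableau for the negation not (Dia ((not b or c) implies not b) or Dia (b or not c)):
1. not (Dia ((not b or c) implies not b) or Dia (b or not c)), w0
2. not Dia ((not b or c) implies not b), w0
3. not Dia (b or not c), w0
4. not ((not b or c) implies not b), w0
5. not b or c, w0
6. b, w0
7. not (b or not c), w0
8. not b, w0
9. c, w0
Accessibility: w0Rw0
Branch closes: b and not b both at w0.
Every branch of the negation's tableau closes; the branch above is one of them.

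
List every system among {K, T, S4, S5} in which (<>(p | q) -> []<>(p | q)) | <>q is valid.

S5

S4-tableau for the negation ~((<>(p | q) -> []<>(p | q)) | <>q):
1. ~((<>(p | q) -> []<>(p | q)) | <>q), u
2. ~(<>(p | q) -> []<>(p | q)), u   [~|-rule on 1]
3. ~<>q, u   [~|-rule on 1]
4. <>(p | q), u   [~->-rule on 2]
5. ~[]<>(p | q), u   [~->-rule on 2]
6. ~q, u   [~<>-rule on 3 via uRu]
7. p | q, v   [<>-rule on 4: fresh world v, uRv]
8. ~q, v   [~<>-rule on 3 via uRv]
9. p, v   [|-rule on 7 (branches; this branch)]
10. ~<>(p | q), w   [~[]-rule on 5: fresh world w, uRw]
11. ~q, w   [~<>-rule on 3 via uRw]
12. ~(p | q), w   [~<>-rule on 10 via wRw]
13. ~p, w   [~|-rule on 12]
Accessibility: uRu, uRv, uRw, vRv, wRw
Complete open branch: countermodel on an S4-frame, so not valid in S4, nor in K, T (the same frame is also a K-frame and a T-frame).
S5-tableau for the negation ~((<>(p | q) -> []<>(p | q)) | <>q):
1. ~((<>(p | q) -> []<>(p | q)) | <>q), u
2. ~(<>(p | q) -> []<>(p | q)), u   [~|-rule on 1]
3. ~<>q, u   [~|-rule on 1]
4. <>(p | q), u   [~->-rule on 2]
5. ~[]<>(p | q), u   [~->-rule on 2]
6. ~q, u   [~<>-rule on 3 via uRu]
7. p | q, v   [<>-rule on 4: fresh world v, uRv]
8. ~q, v   [~<>-rule on 3 via uRv]
9. p, v   [|-rule on 7 (branches; this branch)]
10. ~<>(p | q), w   [~[]-rule on 5: fresh world w, uRw]
11. ~q, w   [~<>-rule on 3 via uRw]
12. ~(p | q), u   [~<>-rule on 10 via wRu]
13. ~p, u   [~|-rule on 12]
14. ~(p | q), v   [~<>-rule on 10 via wRv]
15. ~p, v   [~|-rule on 14]
Accessibility: uRu, uRv, uRw, vRu, vRv, vRw, wRu, wRv, wRw
Branch closes: p and ~p both at v.
Every branch closes (one shown): valid in S5.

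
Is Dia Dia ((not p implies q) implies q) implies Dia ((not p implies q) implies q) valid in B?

Tableau for the negation not (Dia Dia ((not p implies q) implies q) implies Dia ((not p implies q) implies q)):
1. not (Dia Dia ((not p implies q) implies q) implies Dia ((not p implies q) implies q)), w0
2. Dia Dia ((not p implies q) implies q), w0
3. not Dia ((not p implies q) implies q), w0
4. not ((not p implies q) implies q), w0
5. not p implies q, w0
6. not q, w0
7. p, w0
8. Dia ((not p implies q) implies q), w1
9. not ((not p implies q) implies q), w1
10. not p implies q, w1
11. not q, w1
12. p, w1
13. (not p implies q) implies q, w2
14. q, w2
Accessibility: w0Rw0, w0Rw1, w1Rw0, w1Rw1, w1Rw2, w2Rw1, w2Rw2
The negation has an open branch (countermodel exists).

No, not valid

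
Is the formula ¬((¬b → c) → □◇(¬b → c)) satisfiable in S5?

1. ¬((¬b → c) → □◇(¬b → c)), w0
2. ¬b → c, w0   [¬→-rule on 1]
3. ¬□◇(¬b → c), w0   [¬→-rule on 1]
4. c, w0   [→-rule on 2 (branches; this branch)]
5. ¬◇(¬b → c), w1   [¬□-rule on 3: fresh world w1, w0Rw1]
6. ¬(¬b → c), w0   [¬◇-rule on 5 via w1Rw0]
7. ¬b, w0   [¬→-rule on 6]
8. ¬c, w0   [¬→-rule on 6]
Accessibility: w0Rw0, w0Rw1, w1Rw0, w1Rw1
Branch closes: c and ¬c both at w0.
All branches of the tableau close; one closing branch shown above.

No, unsatisfiable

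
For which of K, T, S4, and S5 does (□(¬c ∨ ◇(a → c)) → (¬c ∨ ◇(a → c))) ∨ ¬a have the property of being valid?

T, S4, S5

K-tableau for the negation ¬((□(¬c ∨ ◇(a → c)) → (¬c ∨ ◇(a → c))) ∨ ¬a):
1. ¬((□(¬c ∨ ◇(a → c)) → (¬c ∨ ◇(a → c))) ∨ ¬a), u
2. ¬(□(¬c ∨ ◇(a → c)) → (¬c ∨ ◇(a → c))), u   [¬∨-rule on 1]
3. a, u   [¬∨-rule on 1]
4. □(¬c ∨ ◇(a → c)), u   [¬→-rule on 2]
5. ¬(¬c ∨ ◇(a → c)), u   [¬→-rule on 2]
6. c, u   [¬∨-rule on 5]
7. ¬◇(a → c), u   [¬∨-rule on 5]
Complete open branch: countermodel on a K-frame, so not valid in K.
T-tableau for the negation ¬((□(¬c ∨ ◇(a → c)) → (¬c ∨ ◇(a → c))) ∨ ¬a):
1. ¬((□(¬c ∨ ◇(a → c)) → (¬c ∨ ◇(a → c))) ∨ ¬a), u
2. ¬(□(¬c ∨ ◇(a → c)) → (¬c ∨ ◇(a → c))), u   [¬∨-rule on 1]
3. a, u   [¬∨-rule on 1]
4. □(¬c ∨ ◇(a → c)), u   [¬→-rule on 2]
5. ¬(¬c ∨ ◇(a → c)), u   [¬→-rule on 2]
6. c, u   [¬∨-rule on 5]
7. ¬◇(a → c), u   [¬∨-rule on 5]
8. ¬c ∨ ◇(a → c), u   [□-rule on 4 via uRu]
9. ¬(a → c), u   [¬◇-rule on 7 via uRu]
10. ¬c, u   [¬→-rule on 9]
Accessibility: uRu
Branch closes: c and ¬c both at u.
Every branch closes (one shown): valid in T, hence also in S4, S5 (every theorem of T is a theorem of S4 and S5).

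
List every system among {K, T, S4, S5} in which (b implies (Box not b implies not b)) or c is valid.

T-tableau for the negation not ((b implies (Box not b implies not b)) or c):
1. not ((b implies (Box not b implies not b)) or c), u
2. not (b implies (Box not b implies not b)), u
3. not c, u
4. b, u
5. not (Box not b implies not b), u
6. Box not b, u
7. not b, u
Accessibility: uRu
Branch closes: b and not b both at u.
Every branch closes (one shown): valid in T, hence also in S4, S5 (every theorem of T is a theorem of S4 and S5).
K-tableau for the negation not ((b implies (Box not b implies not b)) or c):
1. not ((b implies (Box not b implies not b)) or c), u
2. not (b implies (Box not b implies not b)), u
3. not c, u
4. b, u
5. not (Box not b implies not b), u
6. Box not b, u
Complete open branch: countermodel on a K-frame, so not valid in K.

T, S4, S5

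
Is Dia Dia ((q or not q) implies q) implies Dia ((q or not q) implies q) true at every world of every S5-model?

Tableau for the negation not (Dia Dia ((q or not q) implies q) implies Dia ((q or not q) implies q)):
1. not (Dia Dia ((q or not q) implies q) implies Dia ((q or not q) implies q)), w0
2. Dia Dia ((q or not q) implies q), w0   [neg-implies-rule on 1]
3. not Dia ((q or not q) implies q), w0   [neg-implies-rule on 1]
4. not ((q or not q) implies q), w0   [neg-Dia-rule on 3 via w0Rw0]
5. q or not q, w0   [neg-implies-rule on 4]
6. not q, w0   [neg-implies-rule on 4]
7. Dia ((q or not q) implies q), w1   [Dia-rule on 2: fresh world w1, w0Rw1]
8. not ((q or not q) implies q), w1   [neg-Dia-rule on 3 via w0Rw1]
9. q or not q, w1   [neg-implies-rule on 8]
10. not q, w1   [neg-implies-rule on 8]
11. (q or not q) implies q, w2   [Dia-rule on 7: fresh world w2, w1Rw2]
12. not ((q or not q) implies q), w2   [neg-Dia-rule on 3 via w0Rw2]
13. q or not q, w2   [neg-implies-rule on 12]
14. not q, w2   [neg-implies-rule on 12]
15. not (q or not q), w2   [implies-rule on 11 (branches; this branch)]
16. q, w2   [neg-or-rule on 15]
Accessibility: w0Rw0, w0Rw1, w0Rw2, w1Rw0, w1Rw1, w1Rw2, w2Rw0, w2Rw1, w2Rw2
Branch closes: q and not q both at w2.
Every branch of the negation's tableau closes; the branch above is one of them.

Yes, valid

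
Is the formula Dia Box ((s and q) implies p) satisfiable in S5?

1. Dia Box ((s and q) implies p), 0
2. Box ((s and q) implies p), 1
3. (s and q) implies p, 0
4. (s and q) implies p, 1
5. p, 0
6. p, 1
Accessibility: 0R0, 0R1, 1R0, 1R1

Yes, satisfiable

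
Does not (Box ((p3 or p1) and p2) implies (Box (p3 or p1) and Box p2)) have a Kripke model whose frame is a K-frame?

1. not (Box ((p3 or p1) and p2) implies (Box (p3 or p1) and Box p2)), u
2. Box ((p3 or p1) and p2), u
3. not (Box (p3 or p1) and Box p2), u
4. not Box (p3 or p1), u
5. not (p3 or p1), v
6. not p3, v
7. not p1, v
8. (p3 or p1) and p2, v
9. p3 or p1, v
10. p2, v
11. p1, v
Accessibility: uRv
Branch closes: p1 and not p1 both at v.
(One branch shown.) All branches close.

Unsatisfiable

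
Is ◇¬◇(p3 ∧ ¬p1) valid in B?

No, not valid

Tableau for the negation ¬◇¬◇(p3 ∧ ¬p1):
1. ¬◇¬◇(p3 ∧ ¬p1), w0
2. ◇(p3 ∧ ¬p1), w0
3. p3 ∧ ¬p1, w1
4. p3, w1
5. ¬p1, w1
6. ◇(p3 ∧ ¬p1), w1
7. p3 ∧ ¬p1, w2
8. p3, w2
9. ¬p1, w2
Accessibility: w0Rw0, w0Rw1, w1Rw0, w1Rw1, w1Rw2, w2Rw1, w2Rw2
The negation has an open branch (countermodel exists).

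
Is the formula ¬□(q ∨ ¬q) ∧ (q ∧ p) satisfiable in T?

1. ¬□(q ∨ ¬q) ∧ (q ∧ p), u
2. ¬□(q ∨ ¬q), u
3. q ∧ p, u
4. q, u
5. p, u
6. ¬(q ∨ ¬q), v
7. ¬q, v
8. q, v
Accessibility: uRu, uRv, vRv
Branch closes: q and ¬q both at v.
(One branch shown.) All branches close.

Unsatisfiable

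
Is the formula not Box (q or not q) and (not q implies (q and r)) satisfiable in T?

No, unsatisfiable

1. not Box (q or not q) and (not q implies (q and r)), w0
2. not Box (q or not q), w0
3. not q implies (q and r), w0
4. q and r, w0
5. q, w0
6. r, w0
7. not (q or not q), w1
8. not q, w1
9. q, w1
Accessibility: w0Rw0, w0Rw1, w1Rw1
Branch closes: q and not q both at w1.
All branches of the tableau close; one closing branch shown above.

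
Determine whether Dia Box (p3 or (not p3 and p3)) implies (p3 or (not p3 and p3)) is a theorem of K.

Invalid (countermodel exists)

Tableau for the negation not (Dia Box (p3 or (not p3 and p3)) implies (p3 or (not p3 and p3))):
1. not (Dia Box (p3 or (not p3 and p3)) implies (p3 or (not p3 and p3))), 0
2. Dia Box (p3 or (not p3 and p3)), 0
3. not (p3 or (not p3 and p3)), 0
4. not p3, 0
5. not (not p3 and p3), 0
6. Box (p3 or (not p3 and p3)), 1
Accessibility: 0R1
The negation has an open branch (countermodel exists).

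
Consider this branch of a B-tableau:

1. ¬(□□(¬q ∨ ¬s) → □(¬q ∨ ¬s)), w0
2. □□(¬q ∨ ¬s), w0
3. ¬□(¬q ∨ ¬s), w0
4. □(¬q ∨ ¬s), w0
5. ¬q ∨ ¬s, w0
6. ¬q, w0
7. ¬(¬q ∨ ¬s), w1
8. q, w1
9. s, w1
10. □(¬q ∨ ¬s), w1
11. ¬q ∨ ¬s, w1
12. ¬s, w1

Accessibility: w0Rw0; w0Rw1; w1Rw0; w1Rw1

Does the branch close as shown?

Both s and ¬s appear at w1.

Closed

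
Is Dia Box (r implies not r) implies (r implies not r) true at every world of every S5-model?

Yes, valid

Tableau for the negation not (Dia Box (r implies not r) implies (r implies not r)):
1. not (Dia Box (r implies not r) implies (r implies not r)), u
2. Dia Box (r implies not r), u   [neg-implies-rule on 1]
3. not (r implies not r), u   [neg-implies-rule on 1]
4. r, u   [neg-implies-rule on 3]
5. Box (r implies not r), v   [Dia-rule on 2: fresh world v, uRv]
6. r implies not r, u   [Box-rule on 5 via vRu]
7. r implies not r, v   [Box-rule on 5 via vRv]
8. not r, u   [implies-rule on 6 (branches; this branch)]
Accessibility: uRu, uRv, vRu, vRv
Branch closes: r and not r both at u.
Every branch of the negation's tableau closes; the branch above is one of them.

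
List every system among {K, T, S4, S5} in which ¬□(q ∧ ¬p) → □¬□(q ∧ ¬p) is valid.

S4-tableau for the negation ¬(¬□(q ∧ ¬p) → □¬□(q ∧ ¬p)):
1. ¬(¬□(q ∧ ¬p) → □¬□(q ∧ ¬p)), w0
2. ¬□(q ∧ ¬p), w0
3. ¬□¬□(q ∧ ¬p), w0
4. ¬(q ∧ ¬p), w1
5. p, w1
6. □(q ∧ ¬p), w2
7. q ∧ ¬p, w2
8. q, w2
9. ¬p, w2
Accessibility: w0Rw0, w0Rw1, w0Rw2, w1Rw1, w2Rw2
Complete open branch: countermodel on an S4-frame, so not valid in S4, nor in K, T (the same frame is also a K-frame and a T-frame).
S5-tableau for the negation ¬(¬□(q ∧ ¬p) → □¬□(q ∧ ¬p)):
1. ¬(¬□(q ∧ ¬p) → □¬□(q ∧ ¬p)), w0
2. ¬□(q ∧ ¬p), w0
3. ¬□¬□(q ∧ ¬p), w0
4. ¬(q ∧ ¬p), w1
5. p, w1
6. □(q ∧ ¬p), w2
7. q ∧ ¬p, w0
8. q, w0
9. ¬p, w0
10. q ∧ ¬p, w1
11. q, w1
12. ¬p, w1
Accessibility: w0Rw0, w0Rw1, w0Rw2, w1Rw0, w1Rw1, w1Rw2, w2Rw0, w2Rw1, w2Rw2
Branch closes: p and ¬p both at w1.
Every branch closes (one shown): valid in S5.

S5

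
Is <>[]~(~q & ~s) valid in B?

Tableau for the negation ~<>[]~(~q & ~s):
1. ~<>[]~(~q & ~s), 0
2. ~[]~(~q & ~s), 0   [~<>-rule on 1 via 0R0]
3. ~q & ~s, 1   [~[]-rule on 2: fresh world 1, 0R1]
4. ~q, 1   [&-rule on 3]
5. ~s, 1   [&-rule on 3]
6. ~[]~(~q & ~s), 1   [~<>-rule on 1 via 0R1]
7. ~q & ~s, 2   [~[]-rule on 6: fresh world 2, 1R2]
8. ~q, 2   [&-rule on 7]
9. ~s, 2   [&-rule on 7]
Accessibility: 0R0, 0R1, 1R0, 1R1, 1R2, 2R1, 2R2
The negation has an open branch (countermodel exists).

Invalid (countermodel exists)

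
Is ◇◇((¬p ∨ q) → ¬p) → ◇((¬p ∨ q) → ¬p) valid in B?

No, not valid

Tableau for the negation ¬(◇◇((¬p ∨ q) → ¬p) → ◇((¬p ∨ q) → ¬p)):
1. ¬(◇◇((¬p ∨ q) → ¬p) → ◇((¬p ∨ q) → ¬p)), w0
2. ◇◇((¬p ∨ q) → ¬p), w0   [¬→-rule on 1]
3. ¬◇((¬p ∨ q) → ¬p), w0   [¬→-rule on 1]
4. ¬((¬p ∨ q) → ¬p), w0   [¬◇-rule on 3 via w0Rw0]
5. ¬p ∨ q, w0   [¬→-rule on 4]
6. p, w0   [¬→-rule on 4]
7. q, w0   [∨-rule on 5 (branches; this branch)]
8. ◇((¬p ∨ q) → ¬p), w1   [◇-rule on 2: fresh world w1, w0Rw1]
9. ¬((¬p ∨ q) → ¬p), w1   [¬◇-rule on 3 via w0Rw1]
10. ¬p ∨ q, w1   [¬→-rule on 9]
11. p, w1   [¬→-rule on 9]
12. q, w1   [∨-rule on 10 (branches; this branch)]
13. (¬p ∨ q) → ¬p, w2   [◇-rule on 8: fresh world w2, w1Rw2]
14. ¬p, w2   [→-rule on 13 (branches; this branch)]
Accessibility: w0Rw0, w0Rw1, w1Rw0, w1Rw1, w1Rw2, w2Rw1, w2Rw2
The negation has an open branch (countermodel exists).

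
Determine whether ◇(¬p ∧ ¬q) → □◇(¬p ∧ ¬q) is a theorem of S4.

Tableau for the negation ¬(◇(¬p ∧ ¬q) → □◇(¬p ∧ ¬q)):
1. ¬(◇(¬p ∧ ¬q) → □◇(¬p ∧ ¬q)), u
2. ◇(¬p ∧ ¬q), u
3. ¬□◇(¬p ∧ ¬q), u
4. ¬p ∧ ¬q, v
5. ¬p, v
6. ¬q, v
7. ¬◇(¬p ∧ ¬q), w
8. ¬(¬p ∧ ¬q), w
9. q, w
Accessibility: uRu, uRv, uRw, vRv, wRw
The negation has an open branch (countermodel exists).

No, not valid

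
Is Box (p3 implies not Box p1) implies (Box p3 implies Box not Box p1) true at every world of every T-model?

Valid in T

Tableau for the negation not (Box (p3 implies not Box p1) implies (Box p3 implies Box not Box p1)):
1. not (Box (p3 implies not Box p1) implies (Box p3 implies Box not Box p1)), 0
2. Box (p3 implies not Box p1), 0
3. not (Box p3 implies Box not Box p1), 0
4. Box p3, 0
5. not Box not Box p1, 0
6. p3 implies not Box p1, 0
7. p3, 0
8. not Box p1, 0
9. Box p1, 1
10. p3 implies not Box p1, 1
11. p3, 1
12. p1, 1
13. not Box p1, 1
14. not p1, 2
15. p3 implies not Box p1, 2
16. p3, 2
17. not Box p1, 2
18. not p1, 3
19. p1, 3
Accessibility: 0R0, 0R1, 0R2, 1R1, 1R3, 2R2, 3R3
Branch closes: p1 and not p1 both at 3.
Every branch of the negation's tableau closes; the branch above is one of them.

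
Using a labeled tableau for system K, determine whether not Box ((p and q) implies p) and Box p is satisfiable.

Unsatisfiable

1. not Box ((p and q) implies p) and Box p, u
2. not Box ((p and q) implies p), u
3. Box p, u
4. not ((p and q) implies p), v
5. p and q, v
6. not p, v
7. p, v
8. q, v
Accessibility: uRv
Branch closes: p and not p both at v.
(One branch shown.) All branches close.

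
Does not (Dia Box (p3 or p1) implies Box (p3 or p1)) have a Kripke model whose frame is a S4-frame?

Satisfiable (open branch found)

1. not (Dia Box (p3 or p1) implies Box (p3 or p1)), 0
2. Dia Box (p3 or p1), 0
3. not Box (p3 or p1), 0
4. Box (p3 or p1), 1
5. p3 or p1, 1
6. p1, 1
7. not (p3 or p1), 2
8. not p3, 2
9. not p1, 2
Accessibility: 0R0, 0R1, 0R2, 1R1, 2R2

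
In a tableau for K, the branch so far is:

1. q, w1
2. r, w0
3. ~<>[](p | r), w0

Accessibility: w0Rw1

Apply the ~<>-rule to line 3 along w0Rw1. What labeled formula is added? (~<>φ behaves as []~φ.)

~[](p | r), w1

~<>φ behaves as []~φ: propagate the negated body to each accessible world.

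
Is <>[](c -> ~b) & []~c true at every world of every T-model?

Tableau for the negation ~(<>[](c -> ~b) & []~c):
1. ~(<>[](c -> ~b) & []~c), u
2. ~[]~c, u
3. c, v
Accessibility: uRu, uRv, vRv
The negation has an open branch (countermodel exists).

Not valid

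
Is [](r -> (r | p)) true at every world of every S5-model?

Tableau for the negation ~[](r -> (r | p)):
1. ~[](r -> (r | p)), 0
2. ~(r -> (r | p)), 1   [~[]-rule on 1: fresh world 1, 0R1]
3. r, 1   [~->-rule on 2]
4. ~(r | p), 1   [~->-rule on 2]
5. ~r, 1   [~|-rule on 4]
6. ~p, 1   [~|-rule on 4]
Accessibility: 0R0, 0R1, 1R0, 1R1
Branch closes: r and ~r both at 1.
All branches of the negation close; one closing branch shown above.

Valid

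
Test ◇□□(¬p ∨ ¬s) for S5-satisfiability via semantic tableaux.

Satisfiable

1. ◇□□(¬p ∨ ¬s), u
2. □□(¬p ∨ ¬s), v
3. □(¬p ∨ ¬s), u
4. □(¬p ∨ ¬s), v
5. ¬p ∨ ¬s, u
6. ¬p ∨ ¬s, v
7. ¬s, u
8. ¬s, v
Accessibility: uRu, uRv, vRu, vRv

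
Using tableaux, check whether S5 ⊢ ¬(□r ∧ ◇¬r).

Valid in S5

Tableau for the negation □r ∧ ◇¬r:
1. □r ∧ ◇¬r, w0
2. □r, w0   [∧-rule on 1]
3. ◇¬r, w0   [∧-rule on 1]
4. r, w0   [□-rule on 2 via w0Rw0]
5. ¬r, w1   [◇-rule on 3: fresh world w1, w0Rw1]
6. r, w1   [□-rule on 2 via w0Rw1]
Accessibility: w0Rw0, w0Rw1, w1Rw0, w1Rw1
Branch closes: r and ¬r both at w1.
Every branch of the negation's tableau closes; the branch above is one of them.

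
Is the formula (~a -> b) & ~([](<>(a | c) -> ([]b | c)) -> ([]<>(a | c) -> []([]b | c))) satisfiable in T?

Unsatisfiable (every branch closes)

1. (~a -> b) & ~([](<>(a | c) -> ([]b | c)) -> ([]<>(a | c) -> []([]b | c))), 0
2. ~a -> b, 0
3. ~([](<>(a | c) -> ([]b | c)) -> ([]<>(a | c) -> []([]b | c))), 0
4. [](<>(a | c) -> ([]b | c)), 0
5. ~([]<>(a | c) -> []([]b | c)), 0
6. []<>(a | c), 0
7. ~[]([]b | c), 0
8. <>(a | c) -> ([]b | c), 0
9. <>(a | c), 0
10. a, 0
11. []b | c, 0
12. []b, 0
13. b, 0
14. ~([]b | c), 1
15. ~[]b, 1
16. ~c, 1
17. <>(a | c) -> ([]b | c), 1
18. <>(a | c), 1
19. b, 1
20. ~<>(a | c), 1
21. ~(a | c), 1
22. ~a, 1
23. a | c, 2
24. <>(a | c) -> ([]b | c), 2
25. <>(a | c), 2
26. b, 2
27. c, 2
28. []b | c, 2
29. ~b, 3
30. ~(a | c), 3
31. ~a, 3
32. ~c, 3
33. a | c, 4
34. ~(a | c), 4
35. ~a, 4
36. ~c, 4
37. c, 4
Accessibility: 0R0, 0R1, 0R2, 1R1, 1R3, 1R4, 2R2, 3R3, 4R4
Branch closes: c and ~c both at 4.
Every branch closes; the branch above is one of them.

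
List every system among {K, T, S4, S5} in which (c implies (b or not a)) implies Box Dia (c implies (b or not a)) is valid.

S5

S5-tableau for the negation not ((c implies (b or not a)) implies Box Dia (c implies (b or not a))):
1. not ((c implies (b or not a)) implies Box Dia (c implies (b or not a))), 0
2. c implies (b or not a), 0
3. not Box Dia (c implies (b or not a)), 0
4. b or not a, 0
5. not a, 0
6. not Dia (c implies (b or not a)), 1
7. not (c implies (b or not a)), 0
8. c, 0
9. not (b or not a), 0
10. not b, 0
11. a, 0
Accessibility: 0R0, 0R1, 1R0, 1R1
Branch closes: a and not a both at 0.
Every branch closes (one shown): valid in S5.
S4-tableau for the negation not ((c implies (b or not a)) implies Box Dia (c implies (b or not a))):
1. not ((c implies (b or not a)) implies Box Dia (c implies (b or not a))), 0
2. c implies (b or not a), 0
3. not Box Dia (c implies (b or not a)), 0
4. b or not a, 0
5. not a, 0
6. not Dia (c implies (b or not a)), 1
7. not (c implies (b or not a)), 1
8. c, 1
9. not (b or not a), 1
10. not b, 1
11. a, 1
Accessibility: 0R0, 0R1, 1R1
Complete open branch: countermodel on an S4-frame, so not valid in S4, nor in K, T (the same frame is also a K-frame and a T-frame).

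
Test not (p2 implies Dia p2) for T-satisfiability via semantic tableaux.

Unsatisfiable

1. not (p2 implies Dia p2), u
2. p2, u   [neg-implies-rule on 1]
3. not Dia p2, u   [neg-implies-rule on 1]
4. not p2, u   [neg-Dia-rule on 3 via uRu]
Accessibility: uRu
Branch closes: p2 and not p2 both at u.
(One branch shown.) All branches close.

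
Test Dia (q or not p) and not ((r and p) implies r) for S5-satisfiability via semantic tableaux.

1. Dia (q or not p) and not ((r and p) implies r), u
2. Dia (q or not p), u
3. not ((r and p) implies r), u
4. r and p, u
5. not r, u
6. r, u
7. p, u
Accessibility: uRu
Branch closes: r and not r both at u.
Every branch closes; the branch above is one of them.

Unsatisfiable (every branch closes)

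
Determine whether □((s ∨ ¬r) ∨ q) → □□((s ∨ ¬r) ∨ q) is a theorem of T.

Not valid

Tableau for the negation ¬(□((s ∨ ¬r) ∨ q) → □□((s ∨ ¬r) ∨ q)):
1. ¬(□((s ∨ ¬r) ∨ q) → □□((s ∨ ¬r) ∨ q)), 0
2. □((s ∨ ¬r) ∨ q), 0
3. ¬□□((s ∨ ¬r) ∨ q), 0
4. (s ∨ ¬r) ∨ q, 0
5. q, 0
6. ¬□((s ∨ ¬r) ∨ q), 1
7. (s ∨ ¬r) ∨ q, 1
8. q, 1
9. ¬((s ∨ ¬r) ∨ q), 2
10. ¬(s ∨ ¬r), 2
11. ¬q, 2
12. ¬s, 2
13. r, 2
Accessibility: 0R0, 0R1, 1R1, 1R2, 2R2
The negation has an open branch (countermodel exists).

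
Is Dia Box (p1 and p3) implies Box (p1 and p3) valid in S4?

No, not valid

Tableau for the negation not (Dia Box (p1 and p3) implies Box (p1 and p3)):
1. not (Dia Box (p1 and p3) implies Box (p1 and p3)), u
2. Dia Box (p1 and p3), u
3. not Box (p1 and p3), u
4. Box (p1 and p3), v
5. p1 and p3, v
6. p1, v
7. p3, v
8. not (p1 and p3), w
9. not p3, w
Accessibility: uRu, uRv, uRw, vRv, wRw
The negation has an open branch (countermodel exists).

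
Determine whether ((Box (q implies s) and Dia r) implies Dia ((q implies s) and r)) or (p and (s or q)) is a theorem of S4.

Yes, valid

Tableau for the negation not (((Box (q implies s) and Dia r) implies Dia ((q implies s) and r)) or (p and (s or q))):
1. not (((Box (q implies s) and Dia r) implies Dia ((q implies s) and r)) or (p and (s or q))), 0
2. not ((Box (q implies s) and Dia r) implies Dia ((q implies s) and r)), 0
3. not (p and (s or q)), 0
4. Box (q implies s) and Dia r, 0
5. not Dia ((q implies s) and r), 0
6. Box (q implies s), 0
7. Dia r, 0
8. not ((q implies s) and r), 0
9. q implies s, 0
10. not (s or q), 0
11. not s, 0
12. not q, 0
13. not r, 0
14. r, 1
15. not ((q implies s) and r), 1
16. q implies s, 1
17. not (q implies s), 1
18. q, 1
19. not s, 1
20. s, 1
Accessibility: 0R0, 0R1, 1R1
Branch closes: s and not s both at 1.
Every branch of the negation's tableau closes; the branch above is one of them.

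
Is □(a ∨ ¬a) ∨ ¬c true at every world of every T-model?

Valid in T

Tableau for the negation ¬(□(a ∨ ¬a) ∨ ¬c):
1. ¬(□(a ∨ ¬a) ∨ ¬c), w0
2. ¬□(a ∨ ¬a), w0   [¬∨-rule on 1]
3. c, w0   [¬∨-rule on 1]
4. ¬(a ∨ ¬a), w1   [¬□-rule on 2: fresh world w1, w0Rw1]
5. ¬a, w1   [¬∨-rule on 4]
6. a, w1   [¬∨-rule on 4]
Accessibility: w0Rw0, w0Rw1, w1Rw1
Branch closes: a and ¬a both at w1.
All branches of the negation close; one closing branch shown above.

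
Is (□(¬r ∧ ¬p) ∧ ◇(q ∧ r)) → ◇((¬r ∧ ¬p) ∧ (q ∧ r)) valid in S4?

Tableau for the negation ¬((□(¬r ∧ ¬p) ∧ ◇(q ∧ r)) → ◇((¬r ∧ ¬p) ∧ (q ∧ r))):
1. ¬((□(¬r ∧ ¬p) ∧ ◇(q ∧ r)) → ◇((¬r ∧ ¬p) ∧ (q ∧ r))), 0
2. □(¬r ∧ ¬p) ∧ ◇(q ∧ r), 0   [¬→-rule on 1]
3. ¬◇((¬r ∧ ¬p) ∧ (q ∧ r)), 0   [¬→-rule on 1]
4. □(¬r ∧ ¬p), 0   [∧-rule on 2]
5. ◇(q ∧ r), 0   [∧-rule on 2]
6. ¬((¬r ∧ ¬p) ∧ (q ∧ r)), 0   [¬◇-rule on 3 via 0R0]
7. ¬r ∧ ¬p, 0   [□-rule on 4 via 0R0]
8. ¬r, 0   [∧-rule on 7]
9. ¬p, 0   [∧-rule on 7]
10. ¬(q ∧ r), 0   [¬∧-rule on 6 (branches; this branch)]
11. q ∧ r, 1   [◇-rule on 5: fresh world 1, 0R1]
12. q, 1   [∧-rule on 11]
13. r, 1   [∧-rule on 11]
14. ¬((¬r ∧ ¬p) ∧ (q ∧ r)), 1   [¬◇-rule on 3 via 0R1]
15. ¬r ∧ ¬p, 1   [□-rule on 4 via 0R1]
16. ¬r, 1   [∧-rule on 15]
17. ¬p, 1   [∧-rule on 15]
Accessibility: 0R0, 0R1, 1R1
Branch closes: r and ¬r both at 1.
All branches of the negation close; one closing branch shown above.

Valid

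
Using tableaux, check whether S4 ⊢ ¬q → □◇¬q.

Not valid

Tableau for the negation ¬(¬q → □◇¬q):
1. ¬(¬q → □◇¬q), u
2. ¬q, u
3. ¬□◇¬q, u
4. ¬◇¬q, v
5. q, v
Accessibility: uRu, uRv, vRv
The negation has an open branch (countermodel exists).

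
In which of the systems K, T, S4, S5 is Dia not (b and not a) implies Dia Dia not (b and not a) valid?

T, S4, S5

K-tableau for the negation not (Dia not (b and not a) implies Dia Dia not (b and not a)):
1. not (Dia not (b and not a) implies Dia Dia not (b and not a)), w0
2. Dia not (b and not a), w0
3. not Dia Dia not (b and not a), w0
4. not (b and not a), w1
5. not Dia not (b and not a), w1
6. a, w1
Accessibility: w0Rw1
Complete open branch: countermodel on a K-frame, so not valid in K.
T-tableau for the negation not (Dia not (b and not a) implies Dia Dia not (b and not a)):
1. not (Dia not (b and not a) implies Dia Dia not (b and not a)), w0
2. Dia not (b and not a), w0
3. not Dia Dia not (b and not a), w0
4. not Dia not (b and not a), w0
5. b and not a, w0
6. b, w0
7. not a, w0
8. not (b and not a), w1
9. not Dia not (b and not a), w1
10. b and not a, w1
11. b, w1
12. not a, w1
13. a, w1
Accessibility: w0Rw0, w0Rw1, w1Rw1
Branch closes: a and not a both at w1.
Every branch closes (one shown): valid in T, hence also in S4, S5 (every theorem of T is a theorem of S4 and S5).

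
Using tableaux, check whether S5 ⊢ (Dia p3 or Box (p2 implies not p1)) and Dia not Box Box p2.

Invalid (countermodel exists)

Tableau for the negation not ((Dia p3 or Box (p2 implies not p1)) and Dia not Box Box p2):
1. not ((Dia p3 or Box (p2 implies not p1)) and Dia not Box Box p2), u
2. not Dia not Box Box p2, u
3. Box Box p2, u
4. Box p2, u
5. p2, u
Accessibility: uRu
The negation has an open branch (countermodel exists).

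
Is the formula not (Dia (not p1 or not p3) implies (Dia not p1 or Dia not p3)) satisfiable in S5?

1. not (Dia (not p1 or not p3) implies (Dia not p1 or Dia not p3)), w0
2. Dia (not p1 or not p3), w0   [neg-implies-rule on 1]
3. not (Dia not p1 or Dia not p3), w0   [neg-implies-rule on 1]
4. not Dia not p1, w0   [neg-or-rule on 3]
5. not Dia not p3, w0   [neg-or-rule on 3]
6. p1, w0   [neg-Dia-rule on 4 via w0Rw0]
7. p3, w0   [neg-Dia-rule on 5 via w0Rw0]
8. not p1 or not p3, w1   [Dia-rule on 2: fresh world w1, w0Rw1]
9. p1, w1   [neg-Dia-rule on 4 via w0Rw1]
10. p3, w1   [neg-Dia-rule on 5 via w0Rw1]
11. not p3, w1   [or-rule on 8 (branches; this branch)]
Accessibility: w0Rw0, w0Rw1, w1Rw0, w1Rw1
Branch closes: p3 and not p3 both at w1.
Every branch closes; the branch above is one of them.

No, unsatisfiable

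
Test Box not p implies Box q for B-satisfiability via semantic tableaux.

1. Box not p implies Box q, u
2. Box q, u
3. q, u
Accessibility: uRu

Yes, satisfiable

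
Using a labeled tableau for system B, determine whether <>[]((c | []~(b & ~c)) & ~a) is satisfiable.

1. <>[]((c | []~(b & ~c)) & ~a), 0
2. []((c | []~(b & ~c)) & ~a), 1
3. (c | []~(b & ~c)) & ~a, 0
4. c | []~(b & ~c), 0
5. ~a, 0
6. (c | []~(b & ~c)) & ~a, 1
7. c | []~(b & ~c), 1
8. ~a, 1
9. []~(b & ~c), 0
10. ~(b & ~c), 0
11. ~(b & ~c), 1
12. []~(b & ~c), 1
13. c, 0
14. c, 1
Accessibility: 0R0, 0R1, 1R0, 1R1

Satisfiable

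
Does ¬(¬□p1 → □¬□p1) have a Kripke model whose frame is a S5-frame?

1. ¬(¬□p1 → □¬□p1), u
2. ¬□p1, u   [¬→-rule on 1]
3. ¬□¬□p1, u   [¬→-rule on 1]
4. ¬p1, v   [¬□-rule on 2: fresh world v, uRv]
5. □p1, w   [¬□-rule on 3: fresh world w, uRw]
6. p1, u   [□-rule on 5 via wRu]
7. p1, v   [□-rule on 5 via wRv]
Accessibility: uRu, uRv, uRw, vRu, vRv, vRw, wRu, wRv, wRw
Branch closes: p1 and ¬p1 both at v.
(One branch shown.) All branches close.

Unsatisfiable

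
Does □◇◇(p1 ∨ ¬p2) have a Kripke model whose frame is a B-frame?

1. □◇◇(p1 ∨ ¬p2), 0
2. ◇◇(p1 ∨ ¬p2), 0
3. ◇(p1 ∨ ¬p2), 1
4. ◇◇(p1 ∨ ¬p2), 1
5. p1 ∨ ¬p2, 2
6. ¬p2, 2
7. ◇(p1 ∨ ¬p2), 3
8. p1 ∨ ¬p2, 4
9. ¬p2, 4
Accessibility: 0R0, 0R1, 1R0, 1R1, 1R2, 1R3, 2R1, 2R2, 3R1, 3R3, 3R4, 4R3, 4R4

Yes, satisfiable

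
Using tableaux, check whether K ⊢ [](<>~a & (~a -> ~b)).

Not valid

Tableau for the negation ~[](<>~a & (~a -> ~b)):
1. ~[](<>~a & (~a -> ~b)), u
2. ~(<>~a & (~a -> ~b)), v
3. ~(~a -> ~b), v
4. ~a, v
5. b, v
Accessibility: uRv
The negation has an open branch (countermodel exists).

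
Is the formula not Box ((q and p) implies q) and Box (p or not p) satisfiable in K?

1. not Box ((q and p) implies q) and Box (p or not p), 0
2. not Box ((q and p) implies q), 0
3. Box (p or not p), 0
4. not ((q and p) implies q), 1
5. q and p, 1
6. not q, 1
7. q, 1
8. p, 1
Accessibility: 0R1
Branch closes: q and not q both at 1.
All branches of the tableau close; one closing branch shown above.

No, unsatisfiable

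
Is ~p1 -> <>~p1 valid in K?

Not valid

Tableau for the negation ~(~p1 -> <>~p1):
1. ~(~p1 -> <>~p1), u
2. ~p1, u   [~->-rule on 1]
3. ~<>~p1, u   [~->-rule on 1]
The negation has an open branch (countermodel exists).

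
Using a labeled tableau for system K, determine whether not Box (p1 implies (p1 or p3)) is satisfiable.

1. not Box (p1 implies (p1 or p3)), w0
2. not (p1 implies (p1 or p3)), w1
3. p1, w1
4. not (p1 or p3), w1
5. not p1, w1
6. not p3, w1
Accessibility: w0Rw1
Branch closes: p1 and not p1 both at w1.
Every branch closes; the branch above is one of them.

Unsatisfiable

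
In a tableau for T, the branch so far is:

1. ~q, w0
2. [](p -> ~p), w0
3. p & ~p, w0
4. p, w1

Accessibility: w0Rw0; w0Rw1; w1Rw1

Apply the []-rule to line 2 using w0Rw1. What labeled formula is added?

p -> ~p, w1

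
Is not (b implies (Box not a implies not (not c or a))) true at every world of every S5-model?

Not valid

Tableau for the negation b implies (Box not a implies not (not c or a)):
1. b implies (Box not a implies not (not c or a)), 0
2. Box not a implies not (not c or a), 0   [implies-rule on 1 (branches; this branch)]
3. not (not c or a), 0   [implies-rule on 2 (branches; this branch)]
4. c, 0   [neg-or-rule on 3]
5. not a, 0   [neg-or-rule on 3]
Accessibility: 0R0
The negation has an open branch (countermodel exists).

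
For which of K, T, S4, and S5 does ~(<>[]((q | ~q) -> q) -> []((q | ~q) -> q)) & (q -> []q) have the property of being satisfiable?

S4-tableau for the formula:
1. ~(<>[]((q | ~q) -> q) -> []((q | ~q) -> q)) & (q -> []q), u
2. ~(<>[]((q | ~q) -> q) -> []((q | ~q) -> q)), u
3. q -> []q, u
4. <>[]((q | ~q) -> q), u
5. ~[]((q | ~q) -> q), u
6. ~q, u
7. []((q | ~q) -> q), v
8. (q | ~q) -> q, v
9. q, v
10. ~((q | ~q) -> q), w
11. q | ~q, w
12. ~q, w
Accessibility: uRu, uRv, uRw, vRv, wRw
Complete open branch: satisfiable in S4, hence also in K, T (this S4-model is also a K-model and a T-model).
S5-tableau for the formula:
1. ~(<>[]((q | ~q) -> q) -> []((q | ~q) -> q)) & (q -> []q), u
2. ~(<>[]((q | ~q) -> q) -> []((q | ~q) -> q)), u
3. q -> []q, u
4. <>[]((q | ~q) -> q), u
5. ~[]((q | ~q) -> q), u
6. []q, u
7. q, u
8. []((q | ~q) -> q), v
9. q, v
10. (q | ~q) -> q, u
11. (q | ~q) -> q, v
12. ~((q | ~q) -> q), w
13. q | ~q, w
14. ~q, w
15. q, w
Accessibility: uRu, uRv, uRw, vRu, vRv, vRw, wRu, wRv, wRw
Branch closes: q and ~q both at w.
Every branch closes (one shown): unsatisfiable in S5.

K, T, S4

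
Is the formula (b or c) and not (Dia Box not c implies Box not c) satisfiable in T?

Yes, satisfiable

1. (b or c) and not (Dia Box not c implies Box not c), w0
2. b or c, w0
3. not (Dia Box not c implies Box not c), w0
4. Dia Box not c, w0
5. not Box not c, w0
6. c, w0
7. Box not c, w1
8. not c, w1
9. c, w2
Accessibility: w0Rw0, w0Rw1, w0Rw2, w1Rw1, w2Rw2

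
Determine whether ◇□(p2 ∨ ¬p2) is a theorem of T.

Tableau for the negation ¬◇□(p2 ∨ ¬p2):
1. ¬◇□(p2 ∨ ¬p2), w0
2. ¬□(p2 ∨ ¬p2), w0
3. ¬(p2 ∨ ¬p2), w1
4. ¬p2, w1
5. p2, w1
Accessibility: w0Rw0, w0Rw1, w1Rw1
Branch closes: p2 and ¬p2 both at w1.
Every branch of the negation's tableau closes; the branch above is one of them.

Valid in T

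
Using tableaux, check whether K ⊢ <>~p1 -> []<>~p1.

No, not valid

Tableau for the negation ~(<>~p1 -> []<>~p1):
1. ~(<>~p1 -> []<>~p1), w0
2. <>~p1, w0
3. ~[]<>~p1, w0
4. ~p1, w1
5. ~<>~p1, w2
Accessibility: w0Rw1, w0Rw2
The negation has an open branch (countermodel exists).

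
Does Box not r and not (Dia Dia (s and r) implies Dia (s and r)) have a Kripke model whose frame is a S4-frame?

Unsatisfiable

1. Box not r and not (Dia Dia (s and r) implies Dia (s and r)), u
2. Box not r, u
3. not (Dia Dia (s and r) implies Dia (s and r)), u
4. Dia Dia (s and r), u
5. not Dia (s and r), u
6. not r, u
7. not (s and r), u
8. Dia (s and r), v
9. not r, v
10. not (s and r), v
11. s and r, w
12. s, w
13. r, w
14. not r, w
Accessibility: uRu, uRv, uRw, vRv, vRw, wRw
Branch closes: r and not r both at w.
All branches of the tableau close; one closing branch shown above.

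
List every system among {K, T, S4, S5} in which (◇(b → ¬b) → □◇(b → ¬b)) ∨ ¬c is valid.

S4-tableau for the negation ¬((◇(b → ¬b) → □◇(b → ¬b)) ∨ ¬c):
1. ¬((◇(b → ¬b) → □◇(b → ¬b)) ∨ ¬c), u
2. ¬(◇(b → ¬b) → □◇(b → ¬b)), u
3. c, u
4. ◇(b → ¬b), u
5. ¬□◇(b → ¬b), u
6. b → ¬b, v
7. ¬b, v
8. ¬◇(b → ¬b), w
9. ¬(b → ¬b), w
10. b, w
Accessibility: uRu, uRv, uRw, vRv, wRw
Complete open branch: countermodel on an S4-frame, so not valid in S4, nor in K, T (the same frame is also a K-frame and a T-frame).
S5-tableau for the negation ¬((◇(b → ¬b) → □◇(b → ¬b)) ∨ ¬c):
1. ¬((◇(b → ¬b) → □◇(b → ¬b)) ∨ ¬c), u
2. ¬(◇(b → ¬b) → □◇(b → ¬b)), u
3. c, u
4. ◇(b → ¬b), u
5. ¬□◇(b → ¬b), u
6. b → ¬b, v
7. ¬b, v
8. ¬◇(b → ¬b), w
9. ¬(b → ¬b), u
10. b, u
11. ¬(b → ¬b), v
12. b, v
Accessibility: uRu, uRv, uRw, vRu, vRv, vRw, wRu, wRv, wRw
Branch closes: b and ¬b both at v.
Every branch closes (one shown): valid in S5.

S5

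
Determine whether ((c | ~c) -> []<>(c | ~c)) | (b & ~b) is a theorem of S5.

Valid

Tableau for the negation ~(((c | ~c) -> []<>(c | ~c)) | (b & ~b)):
1. ~(((c | ~c) -> []<>(c | ~c)) | (b & ~b)), 0
2. ~((c | ~c) -> []<>(c | ~c)), 0
3. ~(b & ~b), 0
4. c | ~c, 0
5. ~[]<>(c | ~c), 0
6. b, 0
7. ~c, 0
8. ~<>(c | ~c), 1
9. ~(c | ~c), 0
10. c, 0
Accessibility: 0R0, 0R1, 1R0, 1R1
Branch closes: c and ~c both at 0.
All branches of the negation close; one closing branch shown above.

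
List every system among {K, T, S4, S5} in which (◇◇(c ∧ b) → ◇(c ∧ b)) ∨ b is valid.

T-tableau for the negation ¬((◇◇(c ∧ b) → ◇(c ∧ b)) ∨ b):
1. ¬((◇◇(c ∧ b) → ◇(c ∧ b)) ∨ b), u
2. ¬(◇◇(c ∧ b) → ◇(c ∧ b)), u
3. ¬b, u
4. ◇◇(c ∧ b), u
5. ¬◇(c ∧ b), u
6. ¬(c ∧ b), u
7. ◇(c ∧ b), v
8. ¬(c ∧ b), v
9. ¬b, v
10. c ∧ b, w
11. c, w
12. b, w
Accessibility: uRu, uRv, vRv, vRw, wRw
Complete open branch: countermodel on a T-frame, so not valid in T, nor in K (the same frame is also a K-frame).
S4-tableau for the negation ¬((◇◇(c ∧ b) → ◇(c ∧ b)) ∨ b):
1. ¬((◇◇(c ∧ b) → ◇(c ∧ b)) ∨ b), u
2. ¬(◇◇(c ∧ b) → ◇(c ∧ b)), u
3. ¬b, u
4. ◇◇(c ∧ b), u
5. ¬◇(c ∧ b), u
6. ¬(c ∧ b), u
7. ◇(c ∧ b), v
8. ¬(c ∧ b), v
9. ¬b, v
10. c ∧ b, w
11. c, w
12. b, w
13. ¬(c ∧ b), w
14. ¬b, w
Accessibility: uRu, uRv, uRw, vRv, vRw, wRw
Branch closes: b and ¬b both at w.
Every branch closes (one shown): valid in S4, hence also in S5 (every theorem of S4 is a theorem of S5).

S4, S5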